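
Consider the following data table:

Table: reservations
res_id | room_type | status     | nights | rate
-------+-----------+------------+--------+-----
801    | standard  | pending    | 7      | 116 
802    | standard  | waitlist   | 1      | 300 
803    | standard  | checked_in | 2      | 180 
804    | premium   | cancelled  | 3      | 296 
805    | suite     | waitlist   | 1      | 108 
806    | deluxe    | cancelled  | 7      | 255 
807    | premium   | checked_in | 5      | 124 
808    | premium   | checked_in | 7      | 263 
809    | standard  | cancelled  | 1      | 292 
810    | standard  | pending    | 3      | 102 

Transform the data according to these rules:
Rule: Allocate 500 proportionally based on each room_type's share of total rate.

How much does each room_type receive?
deluxe: 62.62, premium: 167.73, standard: 243.12, suite: 26.52

Step 1: Calculate total rate = 2036
Step 2: Calculate each room_type's proportion:
  deluxe: 255/2036 = 12.52% → 62.62
  premium: 683/2036 = 33.55% → 167.73
  standard: 990/2036 = 48.62% → 243.12
  suite: 108/2036 = 5.30% → 26.52
Step 3: Verify: sum of allocations ≈ 500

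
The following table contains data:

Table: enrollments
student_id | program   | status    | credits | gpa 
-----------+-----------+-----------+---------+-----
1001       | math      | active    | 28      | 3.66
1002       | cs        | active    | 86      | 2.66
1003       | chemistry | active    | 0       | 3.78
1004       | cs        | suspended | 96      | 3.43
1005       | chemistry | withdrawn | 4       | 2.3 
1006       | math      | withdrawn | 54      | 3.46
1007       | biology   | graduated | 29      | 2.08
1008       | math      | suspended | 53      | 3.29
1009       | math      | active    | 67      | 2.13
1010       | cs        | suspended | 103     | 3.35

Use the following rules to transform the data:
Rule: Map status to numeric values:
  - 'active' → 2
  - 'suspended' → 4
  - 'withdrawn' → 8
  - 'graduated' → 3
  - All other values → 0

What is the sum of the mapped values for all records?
39

Step 1: Apply mapping to each record
Step 2: Count by status:
  'active': 4 records × 2 = 8
  'suspended': 3 records × 4 = 12
  'withdrawn': 2 records × 8 = 16
  'graduated': 1 records × 3 = 3
Step 3: Sum all mapped values = 39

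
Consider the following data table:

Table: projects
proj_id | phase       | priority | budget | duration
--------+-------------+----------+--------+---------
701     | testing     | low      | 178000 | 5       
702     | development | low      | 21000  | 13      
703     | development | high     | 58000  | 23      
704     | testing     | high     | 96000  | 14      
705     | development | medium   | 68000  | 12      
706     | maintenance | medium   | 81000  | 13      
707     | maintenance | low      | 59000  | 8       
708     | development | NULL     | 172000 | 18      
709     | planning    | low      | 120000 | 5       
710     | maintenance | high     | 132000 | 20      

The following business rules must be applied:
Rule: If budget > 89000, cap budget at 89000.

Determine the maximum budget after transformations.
89000

Step 1: Original maximum budget = 178000
Step 2: Apply cap at 89000
Step 3: 5 records had budget > 89000 and were capped
Step 4: Maximum after transformation = 89000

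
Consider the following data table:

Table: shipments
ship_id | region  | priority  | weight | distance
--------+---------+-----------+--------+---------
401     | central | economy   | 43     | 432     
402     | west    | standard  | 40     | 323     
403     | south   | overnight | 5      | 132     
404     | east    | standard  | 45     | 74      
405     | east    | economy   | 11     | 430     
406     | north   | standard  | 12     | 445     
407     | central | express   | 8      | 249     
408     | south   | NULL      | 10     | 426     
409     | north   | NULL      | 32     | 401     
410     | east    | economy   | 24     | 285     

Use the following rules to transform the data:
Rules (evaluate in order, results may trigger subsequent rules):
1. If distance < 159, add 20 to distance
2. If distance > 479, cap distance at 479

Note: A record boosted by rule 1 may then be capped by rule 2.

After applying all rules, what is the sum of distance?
3237

Step 1: Apply rule 1 to records with distance < 159
  - 2 records get bonus of 20
  - Of these, 0 records then exceed 479 and get capped
Step 2: Apply rule 2 to records with distance > 479
  - 0 records (original) are capped
Step 3: Calculate final sum = 3237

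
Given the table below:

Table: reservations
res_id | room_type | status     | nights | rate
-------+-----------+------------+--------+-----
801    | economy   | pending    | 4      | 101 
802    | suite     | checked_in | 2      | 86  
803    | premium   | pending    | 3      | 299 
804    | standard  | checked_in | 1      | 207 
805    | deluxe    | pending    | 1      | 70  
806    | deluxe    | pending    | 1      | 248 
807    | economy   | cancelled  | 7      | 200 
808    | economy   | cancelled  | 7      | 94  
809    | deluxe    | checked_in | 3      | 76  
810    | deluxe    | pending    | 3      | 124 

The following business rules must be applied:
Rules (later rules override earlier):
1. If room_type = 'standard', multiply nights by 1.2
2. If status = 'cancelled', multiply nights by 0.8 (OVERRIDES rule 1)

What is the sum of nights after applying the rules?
29.4

Step 1: Rule 2 takes priority for records with status = 'cancelled'
  - 2 records: 14 × 0.8 = 11.2
Step 2: Rule 1 applies to remaining records with room_type = 'standard'
  - 1 records: 1 × 1.2 = 1.2
Step 3: Other records unchanged: 17
Step 4: Final sum = 11.2 + 1.2 + 17 = 29.4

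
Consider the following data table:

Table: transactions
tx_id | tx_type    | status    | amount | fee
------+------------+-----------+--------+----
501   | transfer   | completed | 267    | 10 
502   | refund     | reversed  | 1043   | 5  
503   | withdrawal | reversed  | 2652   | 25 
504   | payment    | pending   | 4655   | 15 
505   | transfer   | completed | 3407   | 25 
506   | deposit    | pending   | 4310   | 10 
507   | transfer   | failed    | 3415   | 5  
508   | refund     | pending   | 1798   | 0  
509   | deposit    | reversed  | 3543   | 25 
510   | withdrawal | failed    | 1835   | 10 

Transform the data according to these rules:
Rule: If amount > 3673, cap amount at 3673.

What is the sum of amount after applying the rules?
25306

Step 1: 2 records have amount > 3673
Step 2: These records originally summed to 8965
Step 3: After capping: 2 × 3673 = 7346
Step 4: Unaffected records sum: 17960
Step 5: Final sum = 7346 + 17960 = 25306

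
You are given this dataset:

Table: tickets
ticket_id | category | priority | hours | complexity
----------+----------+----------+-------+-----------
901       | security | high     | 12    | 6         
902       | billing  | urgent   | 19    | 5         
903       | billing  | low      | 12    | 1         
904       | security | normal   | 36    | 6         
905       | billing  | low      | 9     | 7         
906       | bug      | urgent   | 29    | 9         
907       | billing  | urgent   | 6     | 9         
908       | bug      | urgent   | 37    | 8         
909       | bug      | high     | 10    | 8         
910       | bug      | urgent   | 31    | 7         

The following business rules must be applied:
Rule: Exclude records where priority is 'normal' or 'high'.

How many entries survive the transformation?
7

Step 1: Count records to exclude
  - 1 (normal) + 2 (high) = 3 records
Step 2: Total records: 10
Step 3: Remaining = 10 - 3 = 7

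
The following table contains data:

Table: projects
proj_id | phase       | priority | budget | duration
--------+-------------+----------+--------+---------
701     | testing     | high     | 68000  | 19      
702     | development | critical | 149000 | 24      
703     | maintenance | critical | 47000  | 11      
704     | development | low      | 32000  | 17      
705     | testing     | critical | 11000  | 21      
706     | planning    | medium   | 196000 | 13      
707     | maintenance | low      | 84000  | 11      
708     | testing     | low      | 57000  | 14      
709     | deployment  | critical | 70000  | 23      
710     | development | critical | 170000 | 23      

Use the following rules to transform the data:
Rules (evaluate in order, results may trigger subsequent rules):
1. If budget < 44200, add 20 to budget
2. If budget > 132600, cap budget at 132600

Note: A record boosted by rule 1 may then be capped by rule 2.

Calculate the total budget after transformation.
766840

Step 1: Apply rule 1 to records with budget < 44200
  - 2 records get bonus of 20
  - Of these, 0 records then exceed 132600 and get capped
Step 2: Apply rule 2 to records with budget > 132600
  - 3 records (original) are capped
Step 3: Calculate final sum = 766840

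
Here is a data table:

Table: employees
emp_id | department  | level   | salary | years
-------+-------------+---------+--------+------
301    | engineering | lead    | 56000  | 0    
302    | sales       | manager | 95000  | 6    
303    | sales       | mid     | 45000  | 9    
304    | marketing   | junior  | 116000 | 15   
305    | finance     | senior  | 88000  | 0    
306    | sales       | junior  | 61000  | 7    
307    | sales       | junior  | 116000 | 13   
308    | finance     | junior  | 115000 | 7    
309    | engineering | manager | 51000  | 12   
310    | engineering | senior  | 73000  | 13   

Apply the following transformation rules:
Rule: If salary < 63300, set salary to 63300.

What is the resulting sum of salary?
856200

Step 1: 4 records have salary < 63300
Step 2: These records originally summed to 213000
Step 3: After setting to minimum: 4 × 63300 = 253200
Step 4: Unaffected records sum: 603000
Step 5: Final sum = 253200 + 603000 = 856200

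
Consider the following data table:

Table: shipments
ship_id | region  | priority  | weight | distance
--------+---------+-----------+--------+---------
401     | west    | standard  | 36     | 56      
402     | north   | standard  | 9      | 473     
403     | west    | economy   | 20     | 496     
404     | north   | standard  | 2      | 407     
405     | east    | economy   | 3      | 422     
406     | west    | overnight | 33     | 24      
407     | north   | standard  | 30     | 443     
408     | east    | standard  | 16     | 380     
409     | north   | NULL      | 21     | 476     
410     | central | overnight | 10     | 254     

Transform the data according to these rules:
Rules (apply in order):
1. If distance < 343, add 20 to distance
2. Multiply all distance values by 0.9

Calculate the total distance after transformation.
3141.9

Step 1: Apply Rule 1 - Add 20 to records with distance < 343
  - 3 records affected: 334 + (3 × 20) = 394
  - Unaffected records: 3097
  - Sum after Rule 1: 3491
Step 2: Apply Rule 2 - Multiply all by 0.9
  - 3491 × 0.9 = 3141.9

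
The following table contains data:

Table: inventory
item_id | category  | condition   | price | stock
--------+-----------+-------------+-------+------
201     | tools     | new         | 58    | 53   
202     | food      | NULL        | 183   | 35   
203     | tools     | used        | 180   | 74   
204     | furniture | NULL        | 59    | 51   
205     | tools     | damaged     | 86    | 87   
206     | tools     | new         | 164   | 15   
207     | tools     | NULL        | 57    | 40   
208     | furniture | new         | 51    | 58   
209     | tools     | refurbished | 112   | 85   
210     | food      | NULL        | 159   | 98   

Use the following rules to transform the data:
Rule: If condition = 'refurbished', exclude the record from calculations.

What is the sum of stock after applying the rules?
511

Step 1: Identify records where condition = 'refurbished'
Step 2: The excluded records sum to 85
Step 3: Original total stock = 596
Step 4: Remaining total = 596 - 85 = 511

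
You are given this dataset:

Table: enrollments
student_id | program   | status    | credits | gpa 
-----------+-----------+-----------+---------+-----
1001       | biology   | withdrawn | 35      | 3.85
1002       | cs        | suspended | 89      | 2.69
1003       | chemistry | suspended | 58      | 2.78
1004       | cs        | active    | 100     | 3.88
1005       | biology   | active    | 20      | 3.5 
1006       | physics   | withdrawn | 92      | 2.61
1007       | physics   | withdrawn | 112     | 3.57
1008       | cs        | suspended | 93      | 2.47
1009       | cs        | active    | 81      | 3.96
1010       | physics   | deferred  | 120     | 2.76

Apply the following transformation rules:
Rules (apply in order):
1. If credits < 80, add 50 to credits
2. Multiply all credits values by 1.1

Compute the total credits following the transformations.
1045.0

Step 1: Apply Rule 1 - Add 50 to records with credits < 80
  - 3 records affected: 113 + (3 × 50) = 263
  - Unaffected records: 687
  - Sum after Rule 1: 950
Step 2: Apply Rule 2 - Multiply all by 1.1
  - 950 × 1.1 = 1045.0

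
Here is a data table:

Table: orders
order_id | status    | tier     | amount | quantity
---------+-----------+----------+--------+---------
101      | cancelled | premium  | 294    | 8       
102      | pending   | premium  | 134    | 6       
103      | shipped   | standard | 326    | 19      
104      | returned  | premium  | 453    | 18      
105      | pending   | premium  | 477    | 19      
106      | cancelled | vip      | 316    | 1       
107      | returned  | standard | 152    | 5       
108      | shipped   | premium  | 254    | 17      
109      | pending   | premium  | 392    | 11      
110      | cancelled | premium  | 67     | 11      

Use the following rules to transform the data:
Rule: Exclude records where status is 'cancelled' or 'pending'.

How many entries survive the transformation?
4

Step 1: Count records to exclude
  - 3 (cancelled) + 3 (pending) = 6 records
Step 2: Total records: 10
Step 3: Remaining = 10 - 6 = 4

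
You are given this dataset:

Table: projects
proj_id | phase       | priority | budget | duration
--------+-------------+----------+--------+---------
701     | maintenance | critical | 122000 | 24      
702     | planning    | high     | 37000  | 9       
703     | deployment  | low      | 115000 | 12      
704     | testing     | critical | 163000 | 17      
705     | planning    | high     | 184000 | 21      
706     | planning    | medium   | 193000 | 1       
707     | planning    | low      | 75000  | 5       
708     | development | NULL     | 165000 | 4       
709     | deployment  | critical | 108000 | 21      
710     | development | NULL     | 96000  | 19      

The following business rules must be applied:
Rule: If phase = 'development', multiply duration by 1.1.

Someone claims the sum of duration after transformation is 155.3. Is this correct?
No, the correct result is 135.3.

Step 1: Calculate the correct sum after transformation
Step 2: Apply multiplier 1.1 to records where phase = 'development'
Step 3: Correct result = 135.3
Step 4: Claimed result = 155.3
Step 5: 135.3 ≠ 155.3
Conclusion: The claimed result is incorrect. The correct answer is 135.3.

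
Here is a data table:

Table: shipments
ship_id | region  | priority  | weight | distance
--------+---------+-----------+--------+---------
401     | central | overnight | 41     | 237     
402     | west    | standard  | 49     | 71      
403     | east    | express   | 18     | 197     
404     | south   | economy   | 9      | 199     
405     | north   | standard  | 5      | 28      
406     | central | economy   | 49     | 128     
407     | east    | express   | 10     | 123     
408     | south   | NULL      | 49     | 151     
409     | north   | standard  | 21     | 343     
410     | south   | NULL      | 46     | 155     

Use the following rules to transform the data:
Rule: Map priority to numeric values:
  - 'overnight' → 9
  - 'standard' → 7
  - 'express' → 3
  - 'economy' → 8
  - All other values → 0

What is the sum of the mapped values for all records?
52

Step 1: Apply mapping to each record
Step 2: Count by status:
  'overnight': 1 records × 9 = 9
  'standard': 3 records × 7 = 21
  'express': 2 records × 3 = 6
  'economy': 2 records × 8 = 16
Step 3: Sum all mapped values = 52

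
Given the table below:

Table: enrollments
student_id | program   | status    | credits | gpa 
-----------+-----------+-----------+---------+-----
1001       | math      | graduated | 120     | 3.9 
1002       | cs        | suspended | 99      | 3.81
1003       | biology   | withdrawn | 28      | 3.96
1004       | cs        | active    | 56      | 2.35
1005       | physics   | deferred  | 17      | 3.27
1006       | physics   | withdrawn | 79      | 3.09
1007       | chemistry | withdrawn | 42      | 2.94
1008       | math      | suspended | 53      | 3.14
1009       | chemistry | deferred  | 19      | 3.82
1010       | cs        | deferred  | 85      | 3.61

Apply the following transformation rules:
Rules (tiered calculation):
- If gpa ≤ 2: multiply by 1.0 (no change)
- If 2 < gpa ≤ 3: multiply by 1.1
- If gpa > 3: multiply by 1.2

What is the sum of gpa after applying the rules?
40.14

Step 1: Tier 1 (gpa ≤ 2): 0 records, sum = 0 × 1.0 = 0.0
Step 2: Tier 2 (2 < gpa ≤ 3): 2 records, sum = 5.29 × 1.1 = 5.82
Step 3: Tier 3 (gpa > 3): 8 records, sum = 28.6 × 1.2 = 34.32
Step 4: Final sum = 0.0 + 5.82 + 34.32 = 40.14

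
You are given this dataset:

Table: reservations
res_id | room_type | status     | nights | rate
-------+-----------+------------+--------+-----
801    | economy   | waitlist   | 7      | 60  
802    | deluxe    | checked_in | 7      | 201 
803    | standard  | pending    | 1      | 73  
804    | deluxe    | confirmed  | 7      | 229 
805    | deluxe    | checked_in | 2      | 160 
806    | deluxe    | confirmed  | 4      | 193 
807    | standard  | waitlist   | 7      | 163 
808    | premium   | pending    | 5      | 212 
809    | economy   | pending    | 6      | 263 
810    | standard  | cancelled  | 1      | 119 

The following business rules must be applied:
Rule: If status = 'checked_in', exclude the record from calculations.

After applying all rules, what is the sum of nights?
38

Step 1: Identify records where status = 'checked_in'
Step 2: The excluded records sum to 9
Step 3: Original total nights = 47
Step 4: Remaining total = 47 - 9 = 38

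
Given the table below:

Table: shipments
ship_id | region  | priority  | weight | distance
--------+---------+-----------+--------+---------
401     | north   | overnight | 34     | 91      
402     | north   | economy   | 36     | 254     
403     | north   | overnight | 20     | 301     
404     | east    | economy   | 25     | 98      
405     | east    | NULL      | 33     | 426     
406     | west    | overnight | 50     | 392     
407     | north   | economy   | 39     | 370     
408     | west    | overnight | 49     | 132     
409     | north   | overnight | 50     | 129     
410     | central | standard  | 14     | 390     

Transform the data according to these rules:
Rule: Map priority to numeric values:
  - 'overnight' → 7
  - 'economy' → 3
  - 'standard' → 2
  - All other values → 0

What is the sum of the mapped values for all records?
46

Step 1: Apply mapping to each record
Step 2: Count by status:
  'overnight': 5 records × 7 = 35
  'economy': 3 records × 3 = 9
  'standard': 1 records × 2 = 2
Step 3: Sum all mapped values = 46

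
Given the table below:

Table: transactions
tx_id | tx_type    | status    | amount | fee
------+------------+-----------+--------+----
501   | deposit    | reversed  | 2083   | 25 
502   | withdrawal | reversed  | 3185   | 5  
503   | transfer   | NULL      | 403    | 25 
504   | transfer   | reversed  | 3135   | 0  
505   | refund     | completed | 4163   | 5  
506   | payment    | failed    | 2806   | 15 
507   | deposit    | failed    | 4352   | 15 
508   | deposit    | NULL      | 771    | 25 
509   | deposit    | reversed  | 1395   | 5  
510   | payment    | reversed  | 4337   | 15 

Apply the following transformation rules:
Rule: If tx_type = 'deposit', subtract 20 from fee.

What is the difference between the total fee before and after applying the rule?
80

Step 1: Original sum of fee = 135
Step 2: 4 records have tx_type = 'deposit'
Step 3: Each affected record changes by -20
Step 4: Total change = 4 × -20 = -80
Step 5: New sum = 135 + -80 = 55
Step 6: Difference = |55 - 135| = 80
        (Sum decreased by 80)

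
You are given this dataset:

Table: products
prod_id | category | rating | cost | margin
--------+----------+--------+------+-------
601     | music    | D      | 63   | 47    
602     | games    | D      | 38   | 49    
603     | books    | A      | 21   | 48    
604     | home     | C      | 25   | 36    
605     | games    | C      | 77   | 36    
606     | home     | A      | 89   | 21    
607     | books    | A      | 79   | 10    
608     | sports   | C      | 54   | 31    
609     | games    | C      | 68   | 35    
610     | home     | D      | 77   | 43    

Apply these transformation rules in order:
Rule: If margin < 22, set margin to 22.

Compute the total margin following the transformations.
369

Step 1: 2 records have margin < 22
Step 2: These records originally summed to 31
Step 3: After setting to minimum: 2 × 22 = 44
Step 4: Unaffected records sum: 325
Step 5: Final sum = 44 + 325 = 369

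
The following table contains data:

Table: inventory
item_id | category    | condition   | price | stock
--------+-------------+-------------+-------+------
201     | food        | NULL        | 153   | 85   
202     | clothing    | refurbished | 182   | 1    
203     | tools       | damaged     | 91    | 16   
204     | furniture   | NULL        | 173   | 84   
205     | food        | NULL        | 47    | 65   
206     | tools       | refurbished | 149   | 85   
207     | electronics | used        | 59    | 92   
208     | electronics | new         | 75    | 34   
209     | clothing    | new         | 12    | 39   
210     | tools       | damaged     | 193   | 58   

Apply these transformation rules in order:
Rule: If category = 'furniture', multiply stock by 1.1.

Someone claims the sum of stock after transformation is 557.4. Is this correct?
No, the correct result is 567.4.

Step 1: Calculate the correct sum after transformation
Step 2: Apply multiplier 1.1 to records where category = 'furniture'
Step 3: Correct result = 567.4
Step 4: Claimed result = 557.4
Step 5: 567.4 ≠ 557.4
Conclusion: The claimed result is incorrect. The correct answer is 567.4.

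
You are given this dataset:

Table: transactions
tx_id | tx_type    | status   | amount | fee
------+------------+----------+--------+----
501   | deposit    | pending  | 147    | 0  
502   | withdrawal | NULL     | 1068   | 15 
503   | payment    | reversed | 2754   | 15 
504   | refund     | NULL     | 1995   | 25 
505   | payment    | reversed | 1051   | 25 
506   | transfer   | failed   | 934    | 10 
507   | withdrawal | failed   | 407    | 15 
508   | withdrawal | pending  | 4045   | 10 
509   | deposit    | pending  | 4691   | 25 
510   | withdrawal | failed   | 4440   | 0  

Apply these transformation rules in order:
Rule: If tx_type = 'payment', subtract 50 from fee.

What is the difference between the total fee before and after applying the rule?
100

Step 1: Original sum of fee = 140
Step 2: 2 records have tx_type = 'payment'
Step 3: Each affected record changes by -50
Step 4: Total change = 2 × -50 = -100
Step 5: New sum = 140 + -100 = 40
Step 6: Difference = |40 - 140| = 100
        (Sum decreased by 100)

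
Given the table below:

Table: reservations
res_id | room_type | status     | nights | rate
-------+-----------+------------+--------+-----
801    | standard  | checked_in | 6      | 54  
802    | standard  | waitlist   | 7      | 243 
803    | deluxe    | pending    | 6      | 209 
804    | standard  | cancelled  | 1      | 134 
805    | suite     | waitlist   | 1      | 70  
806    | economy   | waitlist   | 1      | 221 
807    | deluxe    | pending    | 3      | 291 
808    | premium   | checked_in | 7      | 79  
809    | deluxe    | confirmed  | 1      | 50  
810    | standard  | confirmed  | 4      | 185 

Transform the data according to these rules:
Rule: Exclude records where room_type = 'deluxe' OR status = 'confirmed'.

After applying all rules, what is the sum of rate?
801

Step 1: Find records where room_type = 'deluxe' OR status = 'confirmed'
Step 2: 4 records match, summing to 735
Step 3: Original sum: 1536
Step 4: Remaining sum = 1536 - 735 = 801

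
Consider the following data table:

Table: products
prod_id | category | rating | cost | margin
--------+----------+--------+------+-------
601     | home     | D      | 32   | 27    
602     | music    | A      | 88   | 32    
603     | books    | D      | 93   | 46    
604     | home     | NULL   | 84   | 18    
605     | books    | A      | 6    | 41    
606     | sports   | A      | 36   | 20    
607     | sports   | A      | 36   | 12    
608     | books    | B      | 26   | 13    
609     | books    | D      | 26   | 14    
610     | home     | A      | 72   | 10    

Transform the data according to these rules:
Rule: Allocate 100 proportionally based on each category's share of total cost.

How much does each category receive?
books: 30.26, home: 37.68, music: 17.64, sports: 14.43

Step 1: Calculate total cost = 499
Step 2: Calculate each category's proportion:
  books: 151/499 = 30.26% → 30.26
  home: 188/499 = 37.68% → 37.68
  music: 88/499 = 17.64% → 17.64
  sports: 72/499 = 14.43% → 14.43
Step 3: Verify: sum of allocations ≈ 100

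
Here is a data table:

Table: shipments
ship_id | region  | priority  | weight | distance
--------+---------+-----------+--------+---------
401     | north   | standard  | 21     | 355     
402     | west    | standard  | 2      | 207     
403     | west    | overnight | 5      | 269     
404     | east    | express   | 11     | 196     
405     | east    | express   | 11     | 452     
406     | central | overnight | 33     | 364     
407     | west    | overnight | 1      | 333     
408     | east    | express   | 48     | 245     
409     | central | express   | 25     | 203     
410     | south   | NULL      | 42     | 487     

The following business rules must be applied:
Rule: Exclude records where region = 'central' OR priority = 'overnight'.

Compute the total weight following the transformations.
135

Step 1: Find records where region = 'central' OR priority = 'overnight'
Step 2: 4 records match, summing to 64
Step 3: Original sum: 199
Step 4: Remaining sum = 199 - 64 = 135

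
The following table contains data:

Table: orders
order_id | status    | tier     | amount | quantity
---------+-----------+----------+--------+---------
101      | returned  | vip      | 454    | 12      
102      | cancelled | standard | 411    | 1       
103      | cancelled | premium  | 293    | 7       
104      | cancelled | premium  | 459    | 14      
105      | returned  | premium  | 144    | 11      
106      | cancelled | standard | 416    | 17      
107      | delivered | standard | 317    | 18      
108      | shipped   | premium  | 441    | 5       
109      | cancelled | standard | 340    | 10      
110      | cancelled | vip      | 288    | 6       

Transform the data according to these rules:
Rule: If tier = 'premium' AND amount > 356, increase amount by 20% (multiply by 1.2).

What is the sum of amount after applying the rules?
3743.0

Step 1: Find records where tier = 'premium' AND amount > 356
Step 2: 2 records match, summing to 900
Step 3: After multiplier: 900 × 1.2 = 1080.0
Step 4: Unaffected records sum: 2663
Step 5: Final sum = 1080.0 + 2663 = 3743.0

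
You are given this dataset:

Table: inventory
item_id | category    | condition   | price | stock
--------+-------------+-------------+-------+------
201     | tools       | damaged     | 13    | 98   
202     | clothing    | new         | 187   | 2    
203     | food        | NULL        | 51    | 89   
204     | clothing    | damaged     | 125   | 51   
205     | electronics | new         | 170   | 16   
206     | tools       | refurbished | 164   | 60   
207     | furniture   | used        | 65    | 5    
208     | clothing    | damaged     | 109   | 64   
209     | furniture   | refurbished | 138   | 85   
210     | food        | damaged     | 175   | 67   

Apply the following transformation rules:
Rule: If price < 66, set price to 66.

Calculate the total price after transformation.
1266

Step 1: 3 records have price < 66
Step 2: These records originally summed to 129
Step 3: After setting to minimum: 3 × 66 = 198
Step 4: Unaffected records sum: 1068
Step 5: Final sum = 198 + 1068 = 1266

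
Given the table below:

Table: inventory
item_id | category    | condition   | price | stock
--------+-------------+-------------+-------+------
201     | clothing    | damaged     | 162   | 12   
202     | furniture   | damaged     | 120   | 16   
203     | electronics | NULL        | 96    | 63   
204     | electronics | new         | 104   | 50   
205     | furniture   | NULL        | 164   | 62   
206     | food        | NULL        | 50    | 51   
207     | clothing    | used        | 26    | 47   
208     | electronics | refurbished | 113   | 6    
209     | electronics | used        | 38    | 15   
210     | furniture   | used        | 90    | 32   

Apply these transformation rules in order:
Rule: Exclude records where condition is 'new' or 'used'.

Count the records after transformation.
6

Step 1: Count records to exclude
  - 1 (new) + 3 (used) = 4 records
Step 2: Total records: 10
Step 3: Remaining = 10 - 4 = 6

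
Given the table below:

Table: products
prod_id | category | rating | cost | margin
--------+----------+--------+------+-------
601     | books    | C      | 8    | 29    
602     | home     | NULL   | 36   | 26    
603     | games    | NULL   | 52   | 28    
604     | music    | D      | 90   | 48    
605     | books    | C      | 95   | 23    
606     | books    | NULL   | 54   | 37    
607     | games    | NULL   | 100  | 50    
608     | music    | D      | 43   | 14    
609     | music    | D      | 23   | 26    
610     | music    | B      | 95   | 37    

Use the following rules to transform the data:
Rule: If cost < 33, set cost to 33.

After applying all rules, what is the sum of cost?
631

Step 1: 2 records have cost < 33
Step 2: These records originally summed to 31
Step 3: After setting to minimum: 2 × 33 = 66
Step 4: Unaffected records sum: 565
Step 5: Final sum = 66 + 565 = 631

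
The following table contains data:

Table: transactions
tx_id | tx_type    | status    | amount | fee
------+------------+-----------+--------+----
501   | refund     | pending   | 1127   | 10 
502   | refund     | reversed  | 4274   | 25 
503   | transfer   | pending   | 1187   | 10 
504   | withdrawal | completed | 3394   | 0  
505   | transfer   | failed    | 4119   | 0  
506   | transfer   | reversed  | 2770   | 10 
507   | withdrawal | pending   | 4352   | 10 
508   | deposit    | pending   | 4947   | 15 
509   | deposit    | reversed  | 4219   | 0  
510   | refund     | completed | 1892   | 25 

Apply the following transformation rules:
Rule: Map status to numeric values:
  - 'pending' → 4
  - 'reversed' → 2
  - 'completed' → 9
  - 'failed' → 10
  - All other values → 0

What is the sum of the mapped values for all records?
50

Step 1: Apply mapping to each record
Step 2: Count by status:
  'pending': 4 records × 4 = 16
  'reversed': 3 records × 2 = 6
  'completed': 2 records × 9 = 18
  'failed': 1 records × 10 = 10
Step 3: Sum all mapped values = 50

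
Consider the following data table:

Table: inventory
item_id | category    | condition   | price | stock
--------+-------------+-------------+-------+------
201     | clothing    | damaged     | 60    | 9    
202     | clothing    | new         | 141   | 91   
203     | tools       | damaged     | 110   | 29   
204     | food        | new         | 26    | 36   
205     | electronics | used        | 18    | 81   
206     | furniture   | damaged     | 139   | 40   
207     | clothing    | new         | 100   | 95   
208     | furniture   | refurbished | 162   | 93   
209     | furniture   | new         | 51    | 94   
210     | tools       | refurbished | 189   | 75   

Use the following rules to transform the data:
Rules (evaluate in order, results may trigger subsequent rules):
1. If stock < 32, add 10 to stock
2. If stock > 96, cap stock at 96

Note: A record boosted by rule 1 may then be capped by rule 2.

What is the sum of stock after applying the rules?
663

Step 1: Apply rule 1 to records with stock < 32
  - 2 records get bonus of 10
  - Of these, 0 records then exceed 96 and get capped
Step 2: Apply rule 2 to records with stock > 96
  - 0 records (original) are capped
Step 3: Calculate final sum = 663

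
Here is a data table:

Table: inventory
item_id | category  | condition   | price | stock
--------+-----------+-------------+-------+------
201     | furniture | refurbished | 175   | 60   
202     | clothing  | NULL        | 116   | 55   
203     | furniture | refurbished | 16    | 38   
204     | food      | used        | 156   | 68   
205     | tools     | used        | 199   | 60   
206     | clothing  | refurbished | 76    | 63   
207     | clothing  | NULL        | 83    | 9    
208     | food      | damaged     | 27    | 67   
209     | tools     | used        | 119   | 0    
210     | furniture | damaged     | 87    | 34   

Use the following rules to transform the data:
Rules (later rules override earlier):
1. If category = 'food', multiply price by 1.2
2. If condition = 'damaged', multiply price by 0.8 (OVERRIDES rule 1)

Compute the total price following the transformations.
1062.4

Step 1: Rule 2 takes priority for records with condition = 'damaged'
  - 2 records: 114 × 0.8 = 91.2
Step 2: Rule 1 applies to remaining records with category = 'food'
  - 1 records: 156 × 1.2 = 187.2
Step 3: Other records unchanged: 784
Step 4: Final sum = 91.2 + 187.2 + 784 = 1062.4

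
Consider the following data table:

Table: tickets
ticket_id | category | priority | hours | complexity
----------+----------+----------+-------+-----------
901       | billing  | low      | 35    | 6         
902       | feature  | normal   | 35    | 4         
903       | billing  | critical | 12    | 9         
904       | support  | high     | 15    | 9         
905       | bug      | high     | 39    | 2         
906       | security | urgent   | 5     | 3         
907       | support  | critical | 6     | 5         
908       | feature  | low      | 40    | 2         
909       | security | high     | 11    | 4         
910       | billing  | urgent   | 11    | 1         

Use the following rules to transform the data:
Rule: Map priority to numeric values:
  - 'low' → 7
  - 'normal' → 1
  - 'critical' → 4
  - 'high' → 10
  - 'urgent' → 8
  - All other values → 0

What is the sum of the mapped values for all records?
69

Step 1: Apply mapping to each record
Step 2: Count by status:
  'low': 2 records × 7 = 14
  'normal': 1 records × 1 = 1
  'critical': 2 records × 4 = 8
  'high': 3 records × 10 = 30
  'urgent': 2 records × 8 = 16
Step 3: Sum all mapped values = 69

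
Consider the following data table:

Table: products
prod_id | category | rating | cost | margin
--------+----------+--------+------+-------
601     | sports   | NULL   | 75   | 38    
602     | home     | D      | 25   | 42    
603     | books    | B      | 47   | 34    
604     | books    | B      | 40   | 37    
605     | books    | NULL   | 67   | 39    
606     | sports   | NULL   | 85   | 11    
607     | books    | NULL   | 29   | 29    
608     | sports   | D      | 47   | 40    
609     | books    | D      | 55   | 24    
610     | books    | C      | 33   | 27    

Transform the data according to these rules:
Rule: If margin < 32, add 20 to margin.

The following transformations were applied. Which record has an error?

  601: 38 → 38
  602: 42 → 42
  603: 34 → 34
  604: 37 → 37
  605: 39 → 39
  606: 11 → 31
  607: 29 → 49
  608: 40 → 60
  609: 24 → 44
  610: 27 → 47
Record 608 has an error. The correct transformed value should be 40, not 60.

Step 1: Check each record against the rule
Step 2: Record 608 has margin = 40
Step 3: Since 40 >= 32, the bonus should not have been applied
Step 4: Correct value = 40, but claimed value = 60
Conclusion: Record 608 has the error.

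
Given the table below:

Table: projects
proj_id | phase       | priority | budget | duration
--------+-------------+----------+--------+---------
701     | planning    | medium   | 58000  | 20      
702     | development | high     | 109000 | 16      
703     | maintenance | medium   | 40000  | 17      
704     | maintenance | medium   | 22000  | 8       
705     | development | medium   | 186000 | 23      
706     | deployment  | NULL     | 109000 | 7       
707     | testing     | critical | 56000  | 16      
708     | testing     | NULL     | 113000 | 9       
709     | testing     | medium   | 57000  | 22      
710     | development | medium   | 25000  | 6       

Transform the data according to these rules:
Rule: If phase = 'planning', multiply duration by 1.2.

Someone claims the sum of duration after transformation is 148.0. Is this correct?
Yes, the result is correct.

Step 1: Calculate the correct sum after transformation
Step 2: Apply multiplier 1.2 to records where phase = 'planning'
Step 3: Correct result = 148.0
Step 4: Claimed result = 148.0
Step 5: 148.0 = 148.0 ✓
Conclusion: The claimed result is correct.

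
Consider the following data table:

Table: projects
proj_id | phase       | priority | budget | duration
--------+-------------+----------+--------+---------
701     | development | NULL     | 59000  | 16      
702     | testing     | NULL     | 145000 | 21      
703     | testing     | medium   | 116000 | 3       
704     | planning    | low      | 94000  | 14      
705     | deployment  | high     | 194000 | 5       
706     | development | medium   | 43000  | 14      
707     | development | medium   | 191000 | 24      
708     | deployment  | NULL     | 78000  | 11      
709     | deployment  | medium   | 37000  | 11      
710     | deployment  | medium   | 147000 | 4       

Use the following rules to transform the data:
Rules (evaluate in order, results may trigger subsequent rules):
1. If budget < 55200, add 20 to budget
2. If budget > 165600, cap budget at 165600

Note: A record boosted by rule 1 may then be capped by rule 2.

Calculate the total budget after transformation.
1050240

Step 1: Apply rule 1 to records with budget < 55200
  - 2 records get bonus of 20
  - Of these, 0 records then exceed 165600 and get capped
Step 2: Apply rule 2 to records with budget > 165600
  - 2 records (original) are capped
Step 3: Calculate final sum = 1050240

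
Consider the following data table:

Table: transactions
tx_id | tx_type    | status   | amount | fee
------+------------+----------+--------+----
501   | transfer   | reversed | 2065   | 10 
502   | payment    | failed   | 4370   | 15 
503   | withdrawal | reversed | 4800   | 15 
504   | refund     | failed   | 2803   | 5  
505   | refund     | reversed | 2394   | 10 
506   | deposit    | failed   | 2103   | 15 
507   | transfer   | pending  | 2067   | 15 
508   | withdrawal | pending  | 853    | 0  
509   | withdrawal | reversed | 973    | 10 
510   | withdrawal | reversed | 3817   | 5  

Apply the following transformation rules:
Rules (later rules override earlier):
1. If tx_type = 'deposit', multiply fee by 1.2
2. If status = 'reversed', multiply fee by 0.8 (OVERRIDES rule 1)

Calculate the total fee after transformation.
93.0

Step 1: Rule 2 takes priority for records with status = 'reversed'
  - 5 records: 50 × 0.8 = 40.0
Step 2: Rule 1 applies to remaining records with tx_type = 'deposit'
  - 1 records: 15 × 1.2 = 18.0
Step 3: Other records unchanged: 35
Step 4: Final sum = 40.0 + 18.0 + 35 = 93.0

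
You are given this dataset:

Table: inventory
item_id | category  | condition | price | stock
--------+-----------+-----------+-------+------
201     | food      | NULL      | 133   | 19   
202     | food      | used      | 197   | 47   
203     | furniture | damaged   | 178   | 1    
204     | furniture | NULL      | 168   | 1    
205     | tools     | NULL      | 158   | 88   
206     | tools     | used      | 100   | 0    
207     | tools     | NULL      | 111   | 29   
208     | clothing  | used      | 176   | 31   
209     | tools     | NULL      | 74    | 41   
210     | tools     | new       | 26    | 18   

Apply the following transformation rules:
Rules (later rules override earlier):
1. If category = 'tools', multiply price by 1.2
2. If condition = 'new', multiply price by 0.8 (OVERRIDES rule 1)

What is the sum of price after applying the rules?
1404.4

Step 1: Rule 2 takes priority for records with condition = 'new'
  - 1 records: 26 × 0.8 = 20.8
Step 2: Rule 1 applies to remaining records with category = 'tools'
  - 4 records: 443 × 1.2 = 531.6
Step 3: Other records unchanged: 852
Step 4: Final sum = 20.8 + 531.6 + 852 = 1404.4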